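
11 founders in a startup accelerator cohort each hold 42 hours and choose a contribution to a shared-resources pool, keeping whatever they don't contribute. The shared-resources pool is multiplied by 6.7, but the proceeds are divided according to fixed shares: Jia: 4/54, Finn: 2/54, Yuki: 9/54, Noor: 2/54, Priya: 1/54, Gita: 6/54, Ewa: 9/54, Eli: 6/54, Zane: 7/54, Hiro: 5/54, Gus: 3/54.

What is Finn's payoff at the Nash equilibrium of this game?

62.84 hours

A player with share s gets back 6.7·s per unit contributed, so full contribution is dominant for anyone with s > 1/6.7 = 0.1493 and zero contribution is dominant for anyone below.
Yuki and Ewa clear that bar, contributing 42 each; the remaining 9 contribute 0. Total contributed: 84.
Finn keeps 42 and receives 6.7 × 84 × 2/54 = 20.84 from the shared-resources pool, for a payoff of 62.84.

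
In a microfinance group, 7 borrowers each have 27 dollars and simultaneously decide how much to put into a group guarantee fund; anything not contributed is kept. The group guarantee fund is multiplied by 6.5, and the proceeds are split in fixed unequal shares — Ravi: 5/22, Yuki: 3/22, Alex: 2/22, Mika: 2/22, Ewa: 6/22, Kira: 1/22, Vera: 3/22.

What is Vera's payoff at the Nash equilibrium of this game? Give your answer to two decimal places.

74.86 dollars

Each unit j contributes comes back to j as 6.5 × (j's share), so j prefers to contribute only if that share exceeds 1/6.5 = 0.1538; otherwise keeping the unit dominates.
Ravi and Ewa are above the threshold, contributing 27 each; the remaining 5 contribute 0. Total contributed: 54.
Vera keeps 27 and receives 6.5 × 54 × 3/22 = 47.86 from the group guarantee fund, for a payoff of 74.86.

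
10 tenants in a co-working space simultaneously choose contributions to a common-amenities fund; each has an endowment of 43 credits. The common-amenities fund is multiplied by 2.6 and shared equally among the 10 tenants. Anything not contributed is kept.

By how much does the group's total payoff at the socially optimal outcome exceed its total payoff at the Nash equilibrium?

Each contributed unit returns 2.6/10 = 0.2600 to its contributor — below 1 — so contributing 0 is dominant for every player. At the Nash equilibrium everyone keeps their 43, and the group total is 10 × 43 = 430.
Each contributed unit returns 2.600 to the group as a whole (0.2600 to each of 10 players), which exceeds 1, so the social optimum is full contribution: group total = 2.600 × 430 = 1118.00.
Efficiency loss = 1118.00 − 430 = 688.00.

688.00 credits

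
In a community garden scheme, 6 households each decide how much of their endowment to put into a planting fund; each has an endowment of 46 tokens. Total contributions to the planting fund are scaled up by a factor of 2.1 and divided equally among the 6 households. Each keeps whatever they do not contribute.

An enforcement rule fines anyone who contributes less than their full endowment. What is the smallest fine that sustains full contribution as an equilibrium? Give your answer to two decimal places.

Given the others contribute fully, the best deviation is to contribute 0 (any partial contribution still incurs the fine and gives up units whose private return 0.3500 is below 1).
Deviating from 46 to 0 saves 46 tokens but forfeits the deviator's share of the drop in the planting fund: 2.1/6 × 46 = 16.10.
So the deviation gain is 46 − 16.10 = 29.90, and the fine must be at least 29.90 tokens to wipe it out.

29.90 tokens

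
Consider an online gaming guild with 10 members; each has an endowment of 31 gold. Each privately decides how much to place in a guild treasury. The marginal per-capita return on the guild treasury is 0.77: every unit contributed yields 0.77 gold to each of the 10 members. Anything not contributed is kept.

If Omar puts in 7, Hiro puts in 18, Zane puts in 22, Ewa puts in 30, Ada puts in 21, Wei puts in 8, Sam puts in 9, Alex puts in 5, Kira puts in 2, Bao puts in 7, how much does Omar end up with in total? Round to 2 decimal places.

Total contributed: 7 + 18 + 22 + 30 + 21 + 8 + 9 + 5 + 2 + 7 = 129.
Each receives 0.77 × 129 = 99.33 from the guild treasury.
Omar keeps 31 − 7 = 24, so Omar's payoff is 24 + 99.33 = 123.33.

123.33 gold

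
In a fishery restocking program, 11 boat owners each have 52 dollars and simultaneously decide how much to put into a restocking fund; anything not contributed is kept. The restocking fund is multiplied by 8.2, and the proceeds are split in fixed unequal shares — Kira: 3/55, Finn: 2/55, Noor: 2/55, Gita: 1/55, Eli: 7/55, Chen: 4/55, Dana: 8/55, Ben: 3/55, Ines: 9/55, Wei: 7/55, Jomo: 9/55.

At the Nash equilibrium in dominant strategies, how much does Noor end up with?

Each unit j contributes comes back to j as 8.2 × (j's share), so j prefers to contribute only if that share exceeds 1/8.2 = 0.1220; otherwise keeping the unit dominates.
Eli, Dana, Ines, Wei and Jomo are above the threshold, contributing 52 each; the remaining 6 contribute 0. Total contributed: 260.
Noor keeps 52 and receives 8.2 × 260 × 2/55 = 77.53 from the restocking fund, for a payoff of 129.53.

129.53 dollars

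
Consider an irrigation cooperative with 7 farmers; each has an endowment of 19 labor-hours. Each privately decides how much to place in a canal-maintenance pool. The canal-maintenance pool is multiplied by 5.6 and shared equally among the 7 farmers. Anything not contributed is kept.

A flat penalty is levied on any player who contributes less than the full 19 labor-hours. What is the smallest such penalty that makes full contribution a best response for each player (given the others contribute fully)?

Given the others contribute fully, the best deviation is to contribute 0 (any partial contribution still incurs the fine and gives up units whose private return 0.8000 is below 1).
Deviating from 19 to 0 saves 19 labor-hours but forfeits the deviator's share of the drop in the canal-maintenance pool: 5.6/7 × 19 = 15.20.
So the deviation gain is 19 − 15.20 = 3.80, and the fine must be at least 3.80 labor-hours to wipe it out.

3.80 labor-hours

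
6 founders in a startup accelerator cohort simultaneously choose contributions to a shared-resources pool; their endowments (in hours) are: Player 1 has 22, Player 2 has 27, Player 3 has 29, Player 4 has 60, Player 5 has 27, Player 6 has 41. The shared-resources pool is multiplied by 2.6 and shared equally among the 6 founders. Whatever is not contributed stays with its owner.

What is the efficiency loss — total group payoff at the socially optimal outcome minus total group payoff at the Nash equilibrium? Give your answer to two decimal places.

The private return per contributed unit is 2.6/6 = 0.4333 < 1 for every player regardless of endowment, so the Nash equilibrium is zero contribution and the group total is Σ E_j = 22 + 27 + 29 + 60 + 27 + 41 = 206.
Each contributed unit returns 2.600 to the group, so the social optimum is full contribution by everyone: group total = 2.600 × 206 = 535.60.
Efficiency loss = (2.600 − 1) × 206 = 329.60.

329.60 hours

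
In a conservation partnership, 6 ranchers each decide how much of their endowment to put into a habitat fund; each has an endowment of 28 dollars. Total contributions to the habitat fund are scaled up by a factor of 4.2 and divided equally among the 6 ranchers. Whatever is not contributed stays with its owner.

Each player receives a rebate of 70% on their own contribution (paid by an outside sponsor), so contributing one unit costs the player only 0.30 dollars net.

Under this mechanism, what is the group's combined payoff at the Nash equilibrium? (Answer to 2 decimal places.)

With the mechanism, a contributed unit returns (4.2/6) / 0.30 = 2.3333 per unit of net cost to the contributor — now above 1 — so contributing fully is weakly dominant for every player.
At the Nash equilibrium everyone contributes 28. Group total payoff = 6 × (28 × 0.70 + 4.2 × 28) = 823.20.

823.20 dollars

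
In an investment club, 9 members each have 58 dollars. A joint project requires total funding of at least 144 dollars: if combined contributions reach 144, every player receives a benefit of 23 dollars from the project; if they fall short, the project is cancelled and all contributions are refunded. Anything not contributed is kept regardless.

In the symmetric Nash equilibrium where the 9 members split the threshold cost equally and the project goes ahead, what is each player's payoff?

Equal share of the threshold: 144/9 = 16.
At this profile no one gains by cutting their contribution: any cut drops the total below 144, the project is cancelled, contributions are refunded, and the deviator ends with 58, which is less than 58 − 16 + 23 = 65. Contributing more than 16 just wastes the excess. So contributing exactly 16 is a best response.
Each player's payoff: 58 − 16 + 23 = 65.

65 dollars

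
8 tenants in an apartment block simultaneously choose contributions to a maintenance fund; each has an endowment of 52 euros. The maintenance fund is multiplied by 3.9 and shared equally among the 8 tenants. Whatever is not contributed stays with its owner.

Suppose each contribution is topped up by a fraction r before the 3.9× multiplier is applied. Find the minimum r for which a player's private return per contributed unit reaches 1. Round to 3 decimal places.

1.051

With matching at rate r, one contributed unit becomes (1 + r) in the maintenance fund and returns 3.9 × (1 + r) / 8 to the contributor.
Setting this equal to 1: 1 + r = 8/3.9 = 2.0513.
So the minimum matching rate is r = 2.0513 − 1 = 1.051.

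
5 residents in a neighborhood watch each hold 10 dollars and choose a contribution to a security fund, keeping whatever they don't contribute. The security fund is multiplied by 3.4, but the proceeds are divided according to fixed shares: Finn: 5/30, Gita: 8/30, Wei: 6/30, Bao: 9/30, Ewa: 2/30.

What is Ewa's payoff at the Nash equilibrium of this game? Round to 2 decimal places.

For player j, contributing a unit is worthwhile iff 3.4 × (j's share) ≥ 1, i.e. iff j's share is at least 0.2941.
Bao alone (share 9/30) is above the threshold, contributing 10; the remaining 4 contribute 0. Total contributed: 10.
Ewa keeps 10 and receives 3.4 × 10 × 2/30 = 2.27 from the security fund, for a payoff of 12.27.

12.27 dollars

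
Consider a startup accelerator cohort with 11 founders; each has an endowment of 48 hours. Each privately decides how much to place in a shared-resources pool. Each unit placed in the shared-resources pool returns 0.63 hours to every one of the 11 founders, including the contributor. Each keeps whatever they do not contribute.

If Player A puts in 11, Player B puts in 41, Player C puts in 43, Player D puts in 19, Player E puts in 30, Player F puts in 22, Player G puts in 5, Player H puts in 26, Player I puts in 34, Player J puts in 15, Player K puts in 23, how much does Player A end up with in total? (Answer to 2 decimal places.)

Total contributed: 11 + 41 + 43 + 19 + 30 + 22 + 5 + 26 + 34 + 15 + 23 = 269.
Each receives 0.63 × 269 = 169.47 from the shared-resources pool.
Player A keeps 48 − 11 = 37, so Player A's payoff is 37 + 169.47 = 206.47.

206.47 hours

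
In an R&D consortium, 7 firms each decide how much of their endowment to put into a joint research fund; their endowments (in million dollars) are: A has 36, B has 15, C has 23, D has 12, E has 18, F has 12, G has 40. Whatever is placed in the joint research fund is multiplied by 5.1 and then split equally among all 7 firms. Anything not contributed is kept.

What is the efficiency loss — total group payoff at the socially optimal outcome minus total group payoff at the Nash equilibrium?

The private return per contributed unit is 5.1/7 = 0.7286 < 1 for every player regardless of endowment, so the Nash equilibrium is zero contribution and the group total is Σ E_j = 36 + 15 + 23 + 12 + 18 + 12 + 40 = 156.
Each contributed unit returns 5.100 to the group, so the social optimum is full contribution by everyone: group total = 5.100 × 156 = 795.60.
Efficiency loss = (5.100 − 1) × 156 = 639.60.

639.60 million dollars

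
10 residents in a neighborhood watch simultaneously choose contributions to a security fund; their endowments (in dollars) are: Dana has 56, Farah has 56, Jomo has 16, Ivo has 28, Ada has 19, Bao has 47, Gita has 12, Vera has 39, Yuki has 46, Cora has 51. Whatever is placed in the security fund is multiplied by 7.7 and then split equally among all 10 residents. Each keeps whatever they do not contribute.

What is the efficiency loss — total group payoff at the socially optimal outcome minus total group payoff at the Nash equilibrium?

The private return per contributed unit is 7.7/10 = 0.7700 < 1 for every player regardless of endowment, so the Nash equilibrium is zero contribution and the group total is Σ E_j = 56 + 56 + 16 + 28 + 19 + 47 + 12 + 39 + 46 + 51 = 370.
Each contributed unit returns 7.700 to the group, so the social optimum is full contribution by everyone: group total = 7.700 × 370 = 2849.00.
Efficiency loss = (7.700 − 1) × 370 = 2479.00.

2479.00 dollars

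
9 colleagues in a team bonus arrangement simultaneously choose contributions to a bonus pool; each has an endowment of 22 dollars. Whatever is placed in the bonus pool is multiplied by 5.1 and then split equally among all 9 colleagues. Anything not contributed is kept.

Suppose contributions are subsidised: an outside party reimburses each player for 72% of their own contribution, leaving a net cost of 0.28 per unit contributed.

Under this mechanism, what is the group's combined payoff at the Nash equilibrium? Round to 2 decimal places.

1152.36 dollars

The effective private return per unit is now (5.1/9) / 0.28 = 2.0238 > 1, so every player's dominant strategy flips to full contribution.
So the Nash equilibrium is full contribution by all 9; the group earns 9 × (22 × 0.72 + 5.1 × 22) = 1152.36.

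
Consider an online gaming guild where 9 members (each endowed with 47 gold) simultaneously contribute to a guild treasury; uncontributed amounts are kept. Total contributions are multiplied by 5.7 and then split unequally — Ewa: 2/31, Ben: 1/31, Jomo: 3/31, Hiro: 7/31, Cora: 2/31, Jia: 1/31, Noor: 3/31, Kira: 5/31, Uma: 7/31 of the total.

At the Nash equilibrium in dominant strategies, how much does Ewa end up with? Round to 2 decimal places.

Player j's private return per contributed unit is 5.7 × (j's share). Contributing is weakly dominant for j when that share is at least 1/5.7 = 0.1754, and contributing 0 is dominant otherwise.
Hiro and Uma clear that bar, contributing 47 each; the remaining 7 contribute 0. Total contributed: 94.
Ewa keeps 47 and receives 5.7 × 94 × 2/31 = 34.57 from the guild treasury, for a payoff of 81.57.

81.57 gold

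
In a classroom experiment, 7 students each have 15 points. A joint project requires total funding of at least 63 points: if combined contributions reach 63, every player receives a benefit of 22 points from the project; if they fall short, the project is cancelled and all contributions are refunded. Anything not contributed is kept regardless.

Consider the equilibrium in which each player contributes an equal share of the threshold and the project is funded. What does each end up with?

Equal share of the threshold: 63/7 = 9.
At this profile no one gains by cutting their contribution: any cut drops the total below 63, the project is cancelled, contributions are refunded, and the deviator ends with 15, which is less than 15 − 9 + 22 = 28. Contributing more than 9 just wastes the excess. So contributing exactly 9 is a best response.
Each player's payoff: 15 − 9 + 22 = 28.

28 points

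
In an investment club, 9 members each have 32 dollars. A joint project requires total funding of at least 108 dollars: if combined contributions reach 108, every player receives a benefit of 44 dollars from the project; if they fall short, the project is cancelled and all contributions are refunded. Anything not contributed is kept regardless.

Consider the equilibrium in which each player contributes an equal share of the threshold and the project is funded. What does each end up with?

64 dollars

Equal share of the threshold: 108/9 = 12.
At this profile no one gains by cutting their contribution: any cut drops the total below 108, the project is cancelled, contributions are refunded, and the deviator ends with 32, which is less than 32 − 12 + 44 = 64. Contributing more than 12 just wastes the excess. So contributing exactly 12 is a best response.
Each player's payoff: 32 − 12 + 44 = 64.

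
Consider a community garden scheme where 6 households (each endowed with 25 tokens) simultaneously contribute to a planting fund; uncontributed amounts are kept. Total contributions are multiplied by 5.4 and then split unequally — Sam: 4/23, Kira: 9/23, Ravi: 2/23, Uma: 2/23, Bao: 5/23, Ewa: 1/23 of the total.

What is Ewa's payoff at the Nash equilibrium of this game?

36.74 tokens

A player with share s gets back 5.4·s per unit contributed, so full contribution is dominant for anyone with s > 1/5.4 = 0.1852 and zero contribution is dominant for anyone below.
Kira and Bao are above the threshold, contributing 25 each; the remaining 4 contribute 0. Total contributed: 50.
Ewa keeps 25 and receives 5.4 × 50 × 1/23 = 11.74 from the planting fund, for a payoff of 36.74.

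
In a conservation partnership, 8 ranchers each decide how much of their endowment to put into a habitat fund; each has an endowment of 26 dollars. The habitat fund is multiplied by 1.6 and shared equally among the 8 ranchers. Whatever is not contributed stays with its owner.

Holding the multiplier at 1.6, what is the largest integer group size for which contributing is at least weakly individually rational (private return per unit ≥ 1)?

1

Private return per unit is 1.6/(group size), which is ≥ 1 whenever the group size is ≤ 1.6.
The largest such integer is 1.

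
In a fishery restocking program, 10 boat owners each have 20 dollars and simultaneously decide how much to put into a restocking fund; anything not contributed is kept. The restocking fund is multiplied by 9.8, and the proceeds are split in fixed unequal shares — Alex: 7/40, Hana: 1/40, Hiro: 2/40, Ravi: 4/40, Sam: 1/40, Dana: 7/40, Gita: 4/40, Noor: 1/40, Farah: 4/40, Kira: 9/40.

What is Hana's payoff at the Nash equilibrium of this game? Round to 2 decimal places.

34.70 dollars

A player with share s gets back 9.8·s per unit contributed, so full contribution is dominant for anyone with s > 1/9.8 = 0.1020 and zero contribution is dominant for anyone below.
Alex, Dana and Kira clear that bar, contributing 20 each; the remaining 7 contribute 0. Total contributed: 60.
Hana keeps 20 and receives 9.8 × 60 × 1/40 = 14.70 from the restocking fund, for a payoff of 34.70.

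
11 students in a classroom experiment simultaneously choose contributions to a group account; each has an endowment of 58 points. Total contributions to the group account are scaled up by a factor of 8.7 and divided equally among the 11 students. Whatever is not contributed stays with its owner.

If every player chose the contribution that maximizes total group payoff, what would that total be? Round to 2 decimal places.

5550.60 points

Each contributed unit returns 8.700 to the group as a whole (0.7909 to each of 11 players), which exceeds 1, so the social optimum is full contribution: group total = 8.700 × 638 = 5550.60.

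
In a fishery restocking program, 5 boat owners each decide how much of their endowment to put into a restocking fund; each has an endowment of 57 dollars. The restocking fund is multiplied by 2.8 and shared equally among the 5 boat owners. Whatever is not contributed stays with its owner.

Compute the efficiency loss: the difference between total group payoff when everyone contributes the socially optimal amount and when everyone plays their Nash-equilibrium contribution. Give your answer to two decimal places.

513.00 dollars

Each contributed unit returns 2.8/5 = 0.5600 to its contributor — below 1 — so contributing 0 is dominant for every player. At the Nash equilibrium everyone keeps their 57, and the group total is 5 × 57 = 285.
Each contributed unit returns 2.800 to the group as a whole (0.5600 to each of 5 players), which exceeds 1, so the social optimum is full contribution: group total = 2.800 × 285 = 798.00.
Efficiency loss = 798.00 − 285 = 513.00.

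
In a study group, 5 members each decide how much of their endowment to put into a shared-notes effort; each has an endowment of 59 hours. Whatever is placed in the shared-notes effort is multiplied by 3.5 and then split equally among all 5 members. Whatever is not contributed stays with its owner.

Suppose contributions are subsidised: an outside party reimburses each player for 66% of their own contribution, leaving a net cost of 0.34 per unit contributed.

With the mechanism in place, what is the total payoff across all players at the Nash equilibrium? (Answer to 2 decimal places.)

1227.20 hours

The effective private return per unit is now (3.5/5) / 0.34 = 2.0588 > 1, so every player's dominant strategy flips to full contribution.
So the Nash equilibrium is full contribution by all 5; the group earns 5 × (59 × 0.66 + 3.5 × 59) = 1227.20.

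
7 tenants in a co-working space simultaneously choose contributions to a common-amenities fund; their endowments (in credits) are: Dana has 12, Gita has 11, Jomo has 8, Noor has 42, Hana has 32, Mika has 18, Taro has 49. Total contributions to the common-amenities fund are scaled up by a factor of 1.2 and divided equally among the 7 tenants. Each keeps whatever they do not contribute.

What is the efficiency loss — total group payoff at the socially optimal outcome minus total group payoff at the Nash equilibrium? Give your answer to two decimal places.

34.40 credits

The private return per contributed unit is 1.2/7 = 0.1714 < 1 for every player regardless of endowment, so the Nash equilibrium is zero contribution and the group total is Σ E_j = 12 + 11 + 8 + 42 + 32 + 18 + 49 = 172.
Each contributed unit returns 1.200 to the group, so the social optimum is full contribution by everyone: group total = 1.200 × 172 = 206.40.
Efficiency loss = (1.200 − 1) × 172 = 34.40.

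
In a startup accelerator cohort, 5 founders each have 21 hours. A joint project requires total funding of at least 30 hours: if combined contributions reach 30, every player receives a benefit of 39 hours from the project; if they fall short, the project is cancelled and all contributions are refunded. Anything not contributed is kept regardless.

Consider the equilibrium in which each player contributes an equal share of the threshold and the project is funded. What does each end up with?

54 hours

Equal share of the threshold: 30/5 = 6.
At this profile no one gains by cutting their contribution: any cut drops the total below 30, the project is cancelled, contributions are refunded, and the deviator ends with 21, which is less than 21 − 6 + 39 = 54. Contributing more than 6 just wastes the excess. So contributing exactly 6 is a best response.
Each player's payoff: 21 − 6 + 39 = 54.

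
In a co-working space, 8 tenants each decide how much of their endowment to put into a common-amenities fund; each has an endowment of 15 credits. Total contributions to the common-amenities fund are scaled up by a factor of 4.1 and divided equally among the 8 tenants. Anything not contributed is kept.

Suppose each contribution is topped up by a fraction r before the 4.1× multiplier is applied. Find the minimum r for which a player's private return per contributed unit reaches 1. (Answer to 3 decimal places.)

With matching at rate r, one contributed unit becomes (1 + r) in the common-amenities fund and returns 4.1 × (1 + r) / 8 to the contributor.
Setting this equal to 1: 1 + r = 8/4.1 = 1.9512.
So the minimum matching rate is r = 1.9512 − 1 = 0.951.

0.951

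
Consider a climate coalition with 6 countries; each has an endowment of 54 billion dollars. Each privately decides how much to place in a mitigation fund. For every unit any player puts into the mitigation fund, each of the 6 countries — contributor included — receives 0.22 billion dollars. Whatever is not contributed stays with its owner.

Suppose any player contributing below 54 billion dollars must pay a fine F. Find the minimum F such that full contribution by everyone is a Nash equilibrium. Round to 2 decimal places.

42.12 billion dollars

Given the others contribute fully, the best deviation is to contribute 0 (any partial contribution still incurs the fine and gives up units whose private return 0.22 is below 1).
Deviating from 54 to 0 saves 54 billion dollars but forfeits the deviator's share of the drop in the mitigation fund: 0.22 × 54 = 11.88.
So the deviation gain is 54 − 11.88 = 42.12, and the fine must be at least 42.12 billion dollars to wipe it out.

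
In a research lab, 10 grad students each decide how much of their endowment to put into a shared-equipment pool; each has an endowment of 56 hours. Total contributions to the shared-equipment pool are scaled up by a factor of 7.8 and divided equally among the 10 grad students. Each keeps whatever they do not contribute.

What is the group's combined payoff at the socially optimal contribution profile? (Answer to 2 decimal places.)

4368.00 hours

Each contributed unit returns 7.800 to the group as a whole (0.7800 to each of 10 players), which exceeds 1, so the social optimum is full contribution: group total = 7.800 × 560 = 4368.00.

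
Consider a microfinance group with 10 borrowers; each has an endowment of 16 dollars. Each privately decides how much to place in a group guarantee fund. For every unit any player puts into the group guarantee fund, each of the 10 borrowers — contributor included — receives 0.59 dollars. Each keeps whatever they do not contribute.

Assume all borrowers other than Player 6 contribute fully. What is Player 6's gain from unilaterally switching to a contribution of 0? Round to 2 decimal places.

Switching from a contribution of 16 to 0 lets Player 6 keep an extra 16 dollars, but lowers the group guarantee fund by 16, which costs Player 6 their own share of that drop: 0.59 × 16 = 9.44.
Net gain = 16 − 9.44 = 6.56. The private return per contributed unit (0.59) is below 1, so free-riding is indeed the best response regardless of what the others do.

6.56 dollars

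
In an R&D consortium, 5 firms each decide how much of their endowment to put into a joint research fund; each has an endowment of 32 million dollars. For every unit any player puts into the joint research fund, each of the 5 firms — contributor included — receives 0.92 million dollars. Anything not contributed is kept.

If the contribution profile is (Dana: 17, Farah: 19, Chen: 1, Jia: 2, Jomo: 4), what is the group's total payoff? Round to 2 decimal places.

Total contributed: 17 + 19 + 1 + 2 + 4 = 43; total kept: 5 × 32 − 43 = 117.
The joint research fund pays out 0.92 × 5 × 43 = 197.80 in aggregate.
Group total = 117 + 197.80 = 314.80.

314.80 million dollars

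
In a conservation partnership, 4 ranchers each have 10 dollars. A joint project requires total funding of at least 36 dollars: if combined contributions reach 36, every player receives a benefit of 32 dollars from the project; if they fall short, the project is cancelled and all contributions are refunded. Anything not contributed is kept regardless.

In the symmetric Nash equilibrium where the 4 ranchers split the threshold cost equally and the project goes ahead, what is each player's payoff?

Equal share of the threshold: 36/4 = 9.
At this profile no one gains by cutting their contribution: any cut drops the total below 36, the project is cancelled, contributions are refunded, and the deviator ends with 10, which is less than 10 − 9 + 32 = 33. Contributing more than 9 just wastes the excess. So contributing exactly 9 is a best response.
Each player's payoff: 10 − 9 + 32 = 33.

33 dollars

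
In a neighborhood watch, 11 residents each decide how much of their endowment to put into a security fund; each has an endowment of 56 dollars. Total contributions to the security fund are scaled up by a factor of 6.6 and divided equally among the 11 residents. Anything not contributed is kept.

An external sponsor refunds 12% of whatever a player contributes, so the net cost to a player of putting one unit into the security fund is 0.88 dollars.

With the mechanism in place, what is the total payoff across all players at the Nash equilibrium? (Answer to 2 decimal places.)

616.00 dollars

Even with the mechanism, each unit contributed returns only (6.6/11) / 0.88 = 0.6818 per unit of net cost, so contributing nothing is still dominant.
Everyone keeps their endowment and the group total is 11 × 56 = 616.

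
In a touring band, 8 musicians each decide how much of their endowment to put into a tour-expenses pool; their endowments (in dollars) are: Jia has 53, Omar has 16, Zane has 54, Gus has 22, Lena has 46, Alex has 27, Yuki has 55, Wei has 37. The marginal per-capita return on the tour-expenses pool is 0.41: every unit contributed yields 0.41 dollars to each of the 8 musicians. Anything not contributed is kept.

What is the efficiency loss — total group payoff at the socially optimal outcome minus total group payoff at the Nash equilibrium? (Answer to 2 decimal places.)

The private return per contributed unit is 0.41 < 1 for everyone, so the Nash equilibrium is zero contribution and the group total is Σ E_j = 53 + 16 + 54 + 22 + 46 + 27 + 55 + 37 = 310.
Each contributed unit returns 3.280 to the group, so the social optimum is full contribution by everyone: group total = 3.280 × 310 = 1016.80.
Efficiency loss = (3.280 − 1) × 310 = 706.80.

706.80 dollars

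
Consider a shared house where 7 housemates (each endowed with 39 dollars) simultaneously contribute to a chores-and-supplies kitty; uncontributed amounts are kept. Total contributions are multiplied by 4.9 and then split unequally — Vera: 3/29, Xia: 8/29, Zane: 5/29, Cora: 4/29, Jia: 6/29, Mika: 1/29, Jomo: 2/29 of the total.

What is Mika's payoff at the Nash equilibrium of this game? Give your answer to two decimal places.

Player j's private return per contributed unit is 4.9 × (j's share). Contributing is weakly dominant for j when that share is at least 1/4.9 = 0.2041, and contributing 0 is dominant otherwise.
The shares above 0.2041 belong to Xia and Jia, contributing 39 each; the remaining 5 contribute 0. Total contributed: 78.
Mika keeps 39 and receives 4.9 × 78 × 1/29 = 13.18 from the chores-and-supplies kitty, for a payoff of 52.18.

52.18 dollars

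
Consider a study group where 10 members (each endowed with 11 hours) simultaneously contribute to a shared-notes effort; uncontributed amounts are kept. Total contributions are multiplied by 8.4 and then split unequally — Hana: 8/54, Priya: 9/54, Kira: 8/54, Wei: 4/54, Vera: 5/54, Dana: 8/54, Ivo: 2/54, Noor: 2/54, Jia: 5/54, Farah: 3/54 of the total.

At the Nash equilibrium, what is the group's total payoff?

A player with share s gets back 8.4·s per unit contributed, so full contribution is dominant for anyone with s > 1/8.4 = 0.1190 and zero contribution is dominant for anyone below.
The shares above 0.1190 belong to Hana, Priya, Kira and Dana, contributing 11 each; the remaining 6 contribute 0. Total contributed: 44.
The shared-notes effort pays out 8.4 × 44 = 369.60 in total (split across the unequal shares, but the aggregate is all that matters for the group sum).
The 6 free-riders keep 11 each, adding 66. Group total = 66 + 369.60 = 435.60.

435.60 hours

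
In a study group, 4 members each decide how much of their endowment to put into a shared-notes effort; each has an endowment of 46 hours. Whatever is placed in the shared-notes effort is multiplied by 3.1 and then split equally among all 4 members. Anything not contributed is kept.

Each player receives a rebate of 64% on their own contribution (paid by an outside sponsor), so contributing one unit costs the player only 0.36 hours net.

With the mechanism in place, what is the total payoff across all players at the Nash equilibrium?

The effective private return per unit is now (3.1/4) / 0.36 = 2.1528 > 1, so every player's dominant strategy flips to full contribution.
At the Nash equilibrium everyone contributes 46. Group total payoff = 4 × (46 × 0.64 + 3.1 × 46) = 688.16.

688.16 hours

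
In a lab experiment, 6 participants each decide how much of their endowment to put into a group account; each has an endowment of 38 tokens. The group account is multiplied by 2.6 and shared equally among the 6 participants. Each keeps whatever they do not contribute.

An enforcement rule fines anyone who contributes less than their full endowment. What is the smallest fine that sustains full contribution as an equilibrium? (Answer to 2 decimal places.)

21.53 tokens

Given the others contribute fully, the best deviation is to contribute 0 (any partial contribution still incurs the fine and gives up units whose private return 0.4333 is below 1).
Deviating from 38 to 0 saves 38 tokens but forfeits the deviator's share of the drop in the group account: 2.6/6 × 38 = 16.47.
So the deviation gain is 38 − 16.47 = 21.53, and the fine must be at least 21.53 tokens to wipe it out.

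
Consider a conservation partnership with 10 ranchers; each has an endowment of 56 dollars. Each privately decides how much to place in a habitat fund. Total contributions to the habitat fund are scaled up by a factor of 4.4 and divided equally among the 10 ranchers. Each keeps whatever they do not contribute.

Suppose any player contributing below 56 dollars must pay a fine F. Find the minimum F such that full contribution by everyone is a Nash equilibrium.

Given the others contribute fully, the best deviation is to contribute 0 (any partial contribution still incurs the fine and gives up units whose private return 0.4400 is below 1).
Deviating from 56 to 0 saves 56 dollars but forfeits the deviator's share of the drop in the habitat fund: 4.4/10 × 56 = 24.64.
So the deviation gain is 56 − 24.64 = 31.36, and the fine must be at least 31.36 dollars to wipe it out.

31.36 dollars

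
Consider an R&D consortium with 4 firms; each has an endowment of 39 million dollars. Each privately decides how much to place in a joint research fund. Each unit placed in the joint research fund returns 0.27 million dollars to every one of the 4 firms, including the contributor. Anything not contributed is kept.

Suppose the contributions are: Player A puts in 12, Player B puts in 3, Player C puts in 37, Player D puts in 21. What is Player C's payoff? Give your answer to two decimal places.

21.71 million dollars

Total contributed: 12 + 3 + 37 + 21 = 73.
Each receives 0.27 × 73 = 19.71 from the joint research fund.
Player C keeps 39 − 37 = 2, so Player C's payoff is 2 + 19.71 = 21.71.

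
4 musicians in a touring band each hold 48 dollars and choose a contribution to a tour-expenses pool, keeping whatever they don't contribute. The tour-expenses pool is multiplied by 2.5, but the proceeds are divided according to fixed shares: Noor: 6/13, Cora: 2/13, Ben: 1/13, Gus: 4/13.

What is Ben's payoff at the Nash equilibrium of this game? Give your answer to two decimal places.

57.23 dollars

A player with share s gets back 2.5·s per unit contributed, so full contribution is dominant for anyone with s > 1/2.5 = 0.4000 and zero contribution is dominant for anyone below.
The only share above 0.4000 is Noor's 6/13, contributing 48; the remaining 3 contribute 0. Total contributed: 48.
Ben keeps 48 and receives 2.5 × 48 × 1/13 = 9.23 from the tour-expenses pool, for a payoff of 57.23.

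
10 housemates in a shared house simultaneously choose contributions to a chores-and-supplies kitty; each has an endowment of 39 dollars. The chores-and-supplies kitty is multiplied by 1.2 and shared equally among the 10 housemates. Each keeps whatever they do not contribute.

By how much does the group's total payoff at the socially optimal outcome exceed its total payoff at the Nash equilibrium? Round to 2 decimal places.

78.00 dollars

Each contributed unit returns 1.2/10 = 0.1200 to its contributor — below 1 — so contributing 0 is dominant for every player. At the Nash equilibrium everyone keeps their 39, and the group total is 10 × 39 = 390.
Each contributed unit returns 1.200 to the group as a whole (0.1200 to each of 10 players), which exceeds 1, so the social optimum is full contribution: group total = 1.200 × 390 = 468.00.
Efficiency loss = 468.00 − 390 = 78.00.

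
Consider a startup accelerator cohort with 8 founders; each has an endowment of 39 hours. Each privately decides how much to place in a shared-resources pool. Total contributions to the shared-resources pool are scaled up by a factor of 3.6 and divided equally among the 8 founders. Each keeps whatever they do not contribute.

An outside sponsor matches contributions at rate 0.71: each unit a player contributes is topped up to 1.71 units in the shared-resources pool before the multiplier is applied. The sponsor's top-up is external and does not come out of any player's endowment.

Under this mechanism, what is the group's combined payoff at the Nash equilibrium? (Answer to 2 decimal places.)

312.00 hours

Even with the mechanism, each unit contributed returns only 3.6 × 1.71 / 8 = 0.7695 per unit of net cost, so contributing nothing is still dominant.
At the Nash equilibrium no one contributes; group total payoff = 8 × 39 = 312.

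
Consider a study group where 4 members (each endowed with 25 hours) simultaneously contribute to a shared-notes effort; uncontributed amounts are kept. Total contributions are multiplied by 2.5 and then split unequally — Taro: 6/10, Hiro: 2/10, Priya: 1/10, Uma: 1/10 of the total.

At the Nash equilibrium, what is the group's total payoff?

137.50 hours

For player j, contributing a unit is worthwhile iff 2.5 × (j's share) ≥ 1, i.e. iff j's share is at least 0.4000.
Only Taro (6/10) clears that bar, contributing 25; the remaining 3 contribute 0. Total contributed: 25.
The shared-notes effort pays out 2.5 × 25 = 62.50 in total (split across the unequal shares, but the aggregate is all that matters for the group sum).
The 3 free-riders keep 25 each, adding 75. Group total = 75 + 62.50 = 137.50.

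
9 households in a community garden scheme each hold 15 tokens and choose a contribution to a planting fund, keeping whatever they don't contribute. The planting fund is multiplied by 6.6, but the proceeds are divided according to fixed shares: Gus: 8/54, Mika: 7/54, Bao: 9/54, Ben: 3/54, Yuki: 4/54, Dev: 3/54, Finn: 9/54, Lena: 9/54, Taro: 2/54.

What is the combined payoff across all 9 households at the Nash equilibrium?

For player j, contributing a unit is worthwhile iff 6.6 × (j's share) ≥ 1, i.e. iff j's share is at least 0.1515.
The shares above 0.1515 belong to Bao, Finn and Lena, contributing 15 each; the remaining 6 contribute 0. Total contributed: 45.
The planting fund pays out 6.6 × 45 = 297.00 in total (split across the unequal shares, but the aggregate is all that matters for the group sum).
The 6 free-riders keep 15 each, adding 90. Group total = 90 + 297.00 = 387.00.

387.00 tokens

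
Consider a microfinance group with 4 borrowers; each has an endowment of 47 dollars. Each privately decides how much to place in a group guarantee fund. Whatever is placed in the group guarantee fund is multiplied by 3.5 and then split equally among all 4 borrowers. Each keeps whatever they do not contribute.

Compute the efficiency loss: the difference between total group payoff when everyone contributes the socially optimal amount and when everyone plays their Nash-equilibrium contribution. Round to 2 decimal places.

470.00 dollars

Each contributed unit returns 3.5/4 = 0.8750 to its contributor — below 1 — so contributing 0 is dominant for every player. At the Nash equilibrium everyone keeps their 47, and the group total is 4 × 47 = 188.
Each contributed unit returns 3.500 to the group as a whole (0.8750 to each of 4 players), which exceeds 1, so the social optimum is full contribution: group total = 3.500 × 188 = 658.00.
Efficiency loss = 658.00 − 188 = 470.00.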